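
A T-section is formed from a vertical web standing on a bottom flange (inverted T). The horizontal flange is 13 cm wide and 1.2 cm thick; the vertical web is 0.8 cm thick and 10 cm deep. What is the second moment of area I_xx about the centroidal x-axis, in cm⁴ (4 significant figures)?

I_xx ≈ 234.4 cm⁴

Break the section into simple shapes (no overlaps), measuring from the bottom-left corner of the bounding box.
Flange: 13 × 1.2, A = 15.6 cm², y = 0.6 cm, Ī = 1.872 cm⁴.
Web: 0.8 × 10, A = 8 cm², y = 6.2 cm, Ī = 66.6667 cm⁴.
Centroid: ȳ = ΣA·y / ΣA = 2.49831 cm.
Transfer each piece to the centroidal x-axis using Ī + A·d² with d = y − 2.49831:
  flange: d = -1.89831 cm → contributes +58.0876 cm⁴
  web: d = 3.70169 cm → contributes +176.287 cm⁴
Total I = 234.375 cm⁴.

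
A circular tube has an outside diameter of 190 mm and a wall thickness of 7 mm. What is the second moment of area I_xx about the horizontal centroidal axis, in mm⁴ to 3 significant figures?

Split into non-overlapping primitives; take the origin at the lower-left of the bounding box.
Outer circle: ⌀190, A = 28 353 mm², y = 95 mm, Ī = 63 971 171 mm⁴.
Bore (subtracted): ⌀176, A = 24 328 mm², y = 95 mm, Ī = 47 099 963 mm⁴.
By symmetry the centroid is at mid-height, ȳ = 95 mm.
All pieces are centred on the horizontal centroidal axis, so I = ΣĪ (holes subtracted) = 16 871 208 mm⁴.

I_xx ≈ 1.69 × 10⁷ mm⁴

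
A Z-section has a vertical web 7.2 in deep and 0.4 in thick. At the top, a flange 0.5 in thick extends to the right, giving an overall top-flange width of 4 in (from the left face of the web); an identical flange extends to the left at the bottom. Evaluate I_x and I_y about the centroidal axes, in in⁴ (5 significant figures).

Split into non-overlapping primitives; take the origin at the lower-left of the bounding box.
Web: 0.4 × 7.2, A = 2.88 in², y = 3.6 in, Ī = 12.4416 in⁴.
Top flange (beyond web): 3.6 × 0.5, A = 1.8 in², y = 6.95 in, Ī = 0.0375 in⁴.
Bottom flange (beyond web): 3.6 × 0.5, A = 1.8 in², y = 0.25 in, Ī = 0.0375 in⁴.
Centroid: ȳ = ΣA·y / ΣA = 3.6 in.
Transfer each piece to the centroidal x-axis using Ī + A·d² with d = y − 3.6:
  web: d = 0 in → contributes +12.4416 in⁴
  top flange (beyond web): d = 3.35 in → contributes +20.238 in⁴
  bottom flange (beyond web): d = -3.35 in → contributes +20.238 in⁴
Total I = 52.9176 in⁴.
For the y-axis: x̄ = 3.8 in.
Repeating about the centroidal y-axis gives I_y = 18.3264 in⁴.

I_x ≈ 52.918 in⁴, I_y ≈ 18.326 in⁴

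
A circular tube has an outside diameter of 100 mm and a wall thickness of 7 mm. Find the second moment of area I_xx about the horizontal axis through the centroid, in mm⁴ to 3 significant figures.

Split into non-overlapping primitives; take the origin at the lower-left of the bounding box.
Outer circle: ⌀100, A = 7 854 mm², y = 50 mm, Ī = 4 908 739 mm⁴.
Bore (subtracted): ⌀86, A = 5808.8 mm², y = 50 mm, Ī = 2 685 120 mm⁴.
By symmetry the centroid is at mid-height, ȳ = 50 mm.
All pieces are centred on the horizontal axis through the centroid, so I = ΣĪ (holes subtracted) = 2 223 618 mm⁴.

I_xx ≈ 2.22 × 10⁶ mm⁴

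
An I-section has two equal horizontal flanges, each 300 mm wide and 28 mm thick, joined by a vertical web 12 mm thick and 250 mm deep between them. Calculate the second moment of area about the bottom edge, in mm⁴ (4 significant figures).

I_base ≈ 8.048 × 10⁸ mm⁴

Decompose the section into non-overlapping parts with the origin at the bottom-left of its bounding rectangle.
Bottom flange: 300 × 28, A = 8 400 mm², y = 14 mm, Ī = 548 800 mm⁴.
Web: 12 × 250, A = 3 000 mm², y = 153 mm, Ī = 15 625 000 mm⁴.
Top flange: 300 × 28, A = 8 400 mm², y = 292 mm, Ī = 548 800 mm⁴.
Transfer each piece to a horizontal axis along the bottom face using Ī + A·d² with d = y − 0:
  bottom flange: d = 14 mm → contributes +2 195 200 mm⁴
  web: d = 153 mm → contributes +85 852 000 mm⁴
  top flange: d = 292 mm → contributes +716 766 400 mm⁴
Total I = 804 813 600 mm⁴.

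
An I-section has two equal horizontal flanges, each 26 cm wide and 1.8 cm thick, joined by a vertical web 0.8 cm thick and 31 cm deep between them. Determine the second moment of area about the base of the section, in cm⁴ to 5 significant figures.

I_base ≈ 6.2622 × 10⁴ cm⁴

Decompose the section into non-overlapping parts with the origin at the bottom-left of its bounding rectangle.
Bottom flange: 26 × 1.8, A = 46.8 cm², y = 0.9 cm, Ī = 12.636 cm⁴.
Web: 0.8 × 31, A = 24.8 cm², y = 17.3 cm, Ī = 1986.067 cm⁴.
Top flange: 26 × 1.8, A = 46.8 cm², y = 33.7 cm, Ī = 12.636 cm⁴.
Transfer each piece to a horizontal axis along the bottom face using Ī + A·d² with d = y − 0:
  bottom flange: d = 0.9 cm → contributes +50.544 cm⁴
  web: d = 17.3 cm → contributes +9408.459 cm⁴
  top flange: d = 33.7 cm → contributes +53162.93 cm⁴
Total I = 62621.93 cm⁴.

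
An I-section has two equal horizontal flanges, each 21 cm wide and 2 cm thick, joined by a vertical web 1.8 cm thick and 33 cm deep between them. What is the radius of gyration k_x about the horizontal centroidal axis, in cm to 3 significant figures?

Split into non-overlapping primitives; take the origin at the lower-left of the bounding box.
Bottom flange: 21 × 2, A = 42 cm², y = 1 cm, Ī = 14 cm⁴.
Web: 1.8 × 33, A = 59.4 cm², y = 18.5 cm, Ī = 5390.6 cm⁴.
Top flange: 21 × 2, A = 42 cm², y = 36 cm, Ī = 14 cm⁴.
By symmetry the centroid is at mid-height, ȳ = 18.5 cm.
Transfer each piece to the horizontal centroidal axis using Ī + A·d² with d = y − 18.5:
  bottom flange: d = -17.5 cm → contributes +12 877 cm⁴
  web: d = 0 cm → contributes +5390.6 cm⁴
  top flange: d = 17.5 cm → contributes +12 877 cm⁴
Total I = 31 144 cm⁴.
Radius of gyration: k = √(I/A) = √(31 144 / 143.4) = 14.737 cm.

k_x ≈ 14.7 cm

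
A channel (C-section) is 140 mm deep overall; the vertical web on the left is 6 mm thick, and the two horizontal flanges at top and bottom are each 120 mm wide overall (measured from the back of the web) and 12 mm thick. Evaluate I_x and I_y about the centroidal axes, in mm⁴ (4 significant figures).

I_x ≈ 1.261 × 10⁷ mm⁴, I_y ≈ 5.279 × 10⁶ mm⁴

Break the section into simple shapes (no overlaps), measuring from the bottom-left corner of the bounding box.
Web: 6 × 140, A = 840 mm², y = 70 mm, Ī = 1 372 000 mm⁴.
Top flange (beyond web): 114 × 12, A = 1 368 mm², y = 134 mm, Ī = 16 416 mm⁴.
Bottom flange (beyond web): 114 × 12, A = 1 368 mm², y = 6 mm, Ī = 16 416 mm⁴.
By symmetry the centroid is at mid-height, ȳ = 70 mm.
Transfer each piece to the centroidal x-axis using Ī + A·d² with d = y − 70:
  web: d = 0 mm → contributes +1 372 000 mm⁴
  top flange (beyond web): d = 64 mm → contributes +5 619 744 mm⁴
  bottom flange (beyond web): d = -64 mm → contributes +5 619 744 mm⁴
Total I = 12 611 488 mm⁴.
For the y-axis: x̄ = 48.906 mm.
Repeating about the centroidal y-axis gives I_y = 5 279 272 mm⁴.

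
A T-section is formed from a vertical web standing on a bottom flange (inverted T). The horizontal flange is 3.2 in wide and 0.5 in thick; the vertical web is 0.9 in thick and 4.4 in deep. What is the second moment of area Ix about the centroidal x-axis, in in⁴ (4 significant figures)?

Split into non-overlapping primitives; take the origin at the lower-left of the bounding box.
Flange: 3.2 × 0.5, A = 1.6 in², y = 0.25 in, Ī = 0.0333333 in⁴.
Web: 0.9 × 4.4, A = 3.96 in², y = 2.7 in, Ī = 6.3888 in⁴.
Centroid: ȳ = ΣA·y / ΣA = 1.99496 in.
Transfer each piece to the centroidal x-axis using Ī + A·d² with d = y − 1.99496:
  flange: d = -1.74496 in → contributes +4.90517 in⁴
  web: d = 0.705036 in → contributes +8.35722 in⁴
Total I = 13.2624 in⁴.

Ix ≈ 13.26 in⁴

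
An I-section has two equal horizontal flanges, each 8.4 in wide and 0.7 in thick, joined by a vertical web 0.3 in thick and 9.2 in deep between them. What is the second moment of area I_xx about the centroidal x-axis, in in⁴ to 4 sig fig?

I_xx ≈ 308.1 in⁴

Treat the section as a set of non-overlapping primitives; coordinates are from the bounding-box lower-left.
Bottom flange: 8.4 × 0.7, A = 5.88 in², y = 0.35 in, Ī = 0.2401 in⁴.
Web: 0.3 × 9.2, A = 2.76 in², y = 5.3 in, Ī = 19.4672 in⁴.
Top flange: 8.4 × 0.7, A = 5.88 in², y = 10.25 in, Ī = 0.2401 in⁴.
By symmetry the centroid is at mid-height, ȳ = 5.3 in.
Transfer each piece to the centroidal x-axis using Ī + A·d² with d = y − 5.3:
  bottom flange: d = -4.95 in → contributes +144.315 in⁴
  web: d = 0 in → contributes +19.4672 in⁴
  top flange: d = 4.95 in → contributes +144.315 in⁴
Total I = 308.097 in⁴.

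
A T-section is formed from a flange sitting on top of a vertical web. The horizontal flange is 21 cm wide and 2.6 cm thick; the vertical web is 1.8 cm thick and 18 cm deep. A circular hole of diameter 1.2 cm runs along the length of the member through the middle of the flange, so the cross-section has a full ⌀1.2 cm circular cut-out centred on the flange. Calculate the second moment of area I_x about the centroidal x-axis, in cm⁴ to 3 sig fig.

I_x ≈ 3050 cm⁴

Split into non-overlapping primitives; take the origin at the lower-left of the bounding box.
Flange: 21 × 2.6, A = 54.6 cm², y = 19.3 cm, Ī = 30.758 cm⁴.
Web: 1.8 × 18, A = 32.4 cm², y = 9 cm, Ī = 874.8 cm⁴.
Hole (subtracted): ⌀1.2, A = 1.131 cm², y = 19.3 cm, Ī = 0.10179 cm⁴.
Centroid: ȳ = ΣA·y / ΣA = 15.414 cm.
Transfer each piece to the centroidal x-axis using Ī + A·d² with d = y − 15.414:
  flange: d = 3.8864 cm → contributes +855.44 cm⁴
  web: d = -6.4136 cm → contributes +2207.6 cm⁴
  hole: d = 3.8864 cm → contributes −17.184 cm⁴
Total I = 3045.8 cm⁴.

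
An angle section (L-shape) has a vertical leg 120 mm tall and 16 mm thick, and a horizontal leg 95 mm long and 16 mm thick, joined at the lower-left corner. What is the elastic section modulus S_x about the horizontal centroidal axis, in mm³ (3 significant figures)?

Break the section into simple shapes (no overlaps), measuring from the bottom-left corner of the bounding box.
Vertical leg: 16 × 120, A = 1 920 mm², y = 60 mm, Ī = 2 304 000 mm⁴.
Horizontal leg (remainder): 79 × 16, A = 1 264 mm², y = 8 mm, Ī = 26 965 mm⁴.
Centroid: ȳ = ΣA·y / ΣA = 39.357 mm.
Transfer each piece to the horizontal centroidal axis using Ī + A·d² with d = y − 39.357:
  vertical leg: d = 20.643 mm → contributes +3 122 193 mm⁴
  horizontal leg (remainder): d = -31.357 mm → contributes +1 269 791 mm⁴
Total I = 4 391 984 mm⁴.
Extreme fibre distance c = 80.643 mm; S = I/c = 54 462 mm³.

S_x ≈ 5.45 × 10⁴ mm³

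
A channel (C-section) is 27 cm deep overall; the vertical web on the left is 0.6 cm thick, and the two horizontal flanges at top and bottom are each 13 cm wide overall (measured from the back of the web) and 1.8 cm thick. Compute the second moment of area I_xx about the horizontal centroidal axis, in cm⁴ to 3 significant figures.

I_xx ≈ 8080 cm⁴

Split into non-overlapping primitives; take the origin at the lower-left of the bounding box.
Web: 0.6 × 27, A = 16.2 cm², y = 13.5 cm, Ī = 984.15 cm⁴.
Top flange (beyond web): 12.4 × 1.8, A = 22.32 cm², y = 26.1 cm, Ī = 6.0264 cm⁴.
Bottom flange (beyond web): 12.4 × 1.8, A = 22.32 cm², y = 0.9 cm, Ī = 6.0264 cm⁴.
By symmetry the centroid is at mid-height, ȳ = 13.5 cm.
Transfer each piece to the horizontal centroidal axis using Ī + A·d² with d = y − 13.5:
  web: d = 0 cm → contributes +984.15 cm⁴
  top flange (beyond web): d = 12.6 cm → contributes +3549.5 cm⁴
  bottom flange (beyond web): d = -12.6 cm → contributes +3549.5 cm⁴
Total I = 8083.2 cm⁴.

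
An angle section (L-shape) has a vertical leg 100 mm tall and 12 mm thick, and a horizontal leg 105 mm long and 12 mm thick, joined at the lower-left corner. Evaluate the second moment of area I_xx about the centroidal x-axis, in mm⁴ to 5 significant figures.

I_xx ≈ 2.1329 × 10⁶ mm⁴

Split into non-overlapping primitives; take the origin at the lower-left of the bounding box.
Vertical leg: 12 × 100, A = 1 200 mm², y = 50 mm, Ī = 1 000 000 mm⁴.
Horizontal leg (remainder): 93 × 12, A = 1 116 mm², y = 6 mm, Ī = 13 392 mm⁴.
Centroid: ȳ = ΣA·y / ΣA = 28.79793 mm.
Transfer each piece to the centroidal x-axis using Ī + A·d² with d = y − 28.79793:
  vertical leg: d = 21.20207 mm → contributes +1 539 433 mm⁴
  horizontal leg (remainder): d = -22.79793 mm → contributes +593 428 mm⁴
Total I = 2 132 861 mm⁴.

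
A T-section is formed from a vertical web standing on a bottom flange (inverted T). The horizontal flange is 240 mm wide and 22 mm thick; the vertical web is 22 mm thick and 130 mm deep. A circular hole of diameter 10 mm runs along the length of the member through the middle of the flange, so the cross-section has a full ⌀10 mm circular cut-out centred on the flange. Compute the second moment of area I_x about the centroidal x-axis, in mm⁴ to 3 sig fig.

Treat the section as a set of non-overlapping primitives; coordinates are from the bounding-box lower-left.
Flange: 240 × 22, A = 5 280 mm², y = 11 mm, Ī = 212 960 mm⁴.
Web: 22 × 130, A = 2 860 mm², y = 87 mm, Ī = 4 027 833 mm⁴.
Hole (subtracted): ⌀10, A = 78.54 mm², y = 11 mm, Ī = 490.87 mm⁴.
Centroid: ȳ = ΣA·y / ΣA = 37.963 mm.
Transfer each piece to the centroidal x-axis using Ī + A·d² with d = y − 37.963:
  flange: d = -26.963 mm → contributes +4 051 497 mm⁴
  web: d = 49.037 mm → contributes +10 905 108 mm⁴
  hole: d = -26.963 mm → contributes −57 589 mm⁴
Total I = 14 899 016 mm⁴.

I_x ≈ 1.49 × 10⁷ mm⁴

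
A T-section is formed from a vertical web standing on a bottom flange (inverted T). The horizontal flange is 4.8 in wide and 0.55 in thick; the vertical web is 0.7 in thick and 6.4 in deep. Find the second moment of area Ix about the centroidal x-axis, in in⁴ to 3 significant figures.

Decompose the section into non-overlapping parts with the origin at the bottom-left of its bounding rectangle.
Flange: 4.8 × 0.55, A = 2.64 in², y = 0.275 in, Ī = 0.06655 in⁴.
Web: 0.7 × 6.4, A = 4.48 in², y = 3.75 in, Ī = 15.292 in⁴.
Centroid: ȳ = ΣA·y / ΣA = 2.4615 in.
Transfer each piece to the centroidal x-axis using Ī + A·d² with d = y − 2.4615:
  flange: d = -2.1865 in → contributes +12.688 in⁴
  web: d = 1.2885 in → contributes +22.729 in⁴
Total I = 35.417 in⁴.

Ix ≈ 35.4 in⁴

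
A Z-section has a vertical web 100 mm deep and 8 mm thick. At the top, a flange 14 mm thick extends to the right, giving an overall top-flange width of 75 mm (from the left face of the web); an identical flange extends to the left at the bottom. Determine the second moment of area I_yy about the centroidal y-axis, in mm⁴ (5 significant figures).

I_yy ≈ 3.3442 × 10⁶ mm⁴

Break the section into simple shapes (no overlaps), measuring from the bottom-left corner of the bounding box.
Web: 8 × 100, A = 800 mm², x = 71 mm, Ī = 4266.667 mm⁴.
Top flange (beyond web): 67 × 14, A = 938 mm², x = 108.5 mm, Ī = 350890.2 mm⁴.
Bottom flange (beyond web): 67 × 14, A = 938 mm², x = 33.5 mm, Ī = 350890.2 mm⁴.
Centroid: x̄ = ΣA·x / ΣA = 71 mm.
Transfer each piece to the centroidal y-axis using Ī + A·d² with d = x − 71:
  web: d = 0 mm → contributes +4266.667 mm⁴
  top flange (beyond web): d = 37.5 mm → contributes +1 669 953 mm⁴
  bottom flange (beyond web): d = -37.5 mm → contributes +1 669 953 mm⁴
Total I = 3 344 172 mm⁴.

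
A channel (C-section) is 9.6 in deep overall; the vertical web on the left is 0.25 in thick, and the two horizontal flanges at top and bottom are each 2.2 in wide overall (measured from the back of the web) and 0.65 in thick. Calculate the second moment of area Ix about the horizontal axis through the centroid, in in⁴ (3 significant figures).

Ix ≈ 69.3 in⁴

Break the section into simple shapes (no overlaps), measuring from the bottom-left corner of the bounding box.
Web: 0.25 × 9.6, A = 2.4 in², y = 4.8 in, Ī = 18.432 in⁴.
Top flange (beyond web): 1.95 × 0.65, A = 1.2675 in², y = 9.275 in, Ī = 0.044627 in⁴.
Bottom flange (beyond web): 1.95 × 0.65, A = 1.2675 in², y = 0.325 in, Ī = 0.044627 in⁴.
By symmetry the centroid is at mid-height, ȳ = 4.8 in.
Transfer each piece to the horizontal axis through the centroid using Ī + A·d² with d = y − 4.8:
  web: d = 0 in → contributes +18.432 in⁴
  top flange (beyond web): d = 4.475 in → contributes +25.427 in⁴
  bottom flange (beyond web): d = -4.475 in → contributes +25.427 in⁴
Total I = 69.286 in⁴.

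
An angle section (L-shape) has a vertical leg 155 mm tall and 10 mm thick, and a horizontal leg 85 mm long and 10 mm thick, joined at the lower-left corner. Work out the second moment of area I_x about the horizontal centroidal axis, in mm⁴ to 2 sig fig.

Split into non-overlapping primitives; take the origin at the lower-left of the bounding box.
Vertical leg: 10 × 155, A = 1 550 mm², y = 77.5 mm, Ī = 3 103 229 mm⁴.
Horizontal leg (remainder): 75 × 10, A = 750 mm², y = 5 mm, Ī = 6 250 mm⁴.
Centroid: ȳ = ΣA·y / ΣA = 53.86 mm.
Transfer each piece to the horizontal centroidal axis using Ī + A·d² with d = y − 53.86:
  vertical leg: d = 23.64 mm → contributes +3 969 542 mm⁴
  horizontal leg (remainder): d = -48.86 mm → contributes +1 796 629 mm⁴
Total I = 5 766 171 mm⁴.

I_x ≈ 5.8 × 10⁶ mm⁴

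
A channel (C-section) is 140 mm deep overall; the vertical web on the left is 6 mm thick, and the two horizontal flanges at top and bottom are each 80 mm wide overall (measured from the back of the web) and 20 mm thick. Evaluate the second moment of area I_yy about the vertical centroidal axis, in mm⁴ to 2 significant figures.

Treat the section as a set of non-overlapping primitives; coordinates are from the bounding-box lower-left.
Web: 6 × 140, A = 840 mm², x = 3 mm, Ī = 2 520 mm⁴.
Top flange (beyond web): 74 × 20, A = 1 480 mm², x = 43 mm, Ī = 675 373 mm⁴.
Bottom flange (beyond web): 74 × 20, A = 1 480 mm², x = 43 mm, Ī = 675 373 mm⁴.
Centroid: x̄ = ΣA·x / ΣA = 34.16 mm.
Transfer each piece to the vertical centroidal axis using Ī + A·d² with d = x − 34.16:
  web: d = -31.16 mm → contributes +818 004 mm⁴
  top flange (beyond web): d = 8.842 mm → contributes +791 084 mm⁴
  bottom flange (beyond web): d = 8.842 mm → contributes +791 084 mm⁴
Total I = 2 400 172 mm⁴.

I_yy ≈ 2.4 × 10⁶ mm⁴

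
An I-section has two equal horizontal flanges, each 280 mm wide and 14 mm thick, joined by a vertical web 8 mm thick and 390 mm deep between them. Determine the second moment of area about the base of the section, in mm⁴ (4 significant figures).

I_base ≈ 8.383 × 10⁸ mm⁴

Treat the section as a set of non-overlapping primitives; coordinates are from the bounding-box lower-left.
Bottom flange: 280 × 14, A = 3 920 mm², y = 7 mm, Ī = 64026.7 mm⁴.
Web: 8 × 390, A = 3 120 mm², y = 209 mm, Ī = 39 546 000 mm⁴.
Top flange: 280 × 14, A = 3 920 mm², y = 411 mm, Ī = 64026.7 mm⁴.
Transfer each piece to a horizontal axis along the bottom face using Ī + A·d² with d = y − 0:
  bottom flange: d = 7 mm → contributes +256 107 mm⁴
  web: d = 209 mm → contributes +175 830 720 mm⁴
  top flange: d = 411 mm → contributes +662 234 347 mm⁴
Total I = 838 321 173 mm⁴.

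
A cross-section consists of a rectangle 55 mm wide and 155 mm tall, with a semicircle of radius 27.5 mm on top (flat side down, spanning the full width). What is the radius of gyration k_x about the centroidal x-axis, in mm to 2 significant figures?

Treat the section as a set of non-overlapping primitives; coordinates are from the bounding-box lower-left.
Rectangular body: 55 × 155, A = 8 525 mm², y = 77.5 mm, Ī = 17 067 760 mm⁴.
Semicircular cap: semicircle r = 27.5, A = 1 188 mm², y = 166.7 mm, Ī = 62 772 mm⁴.
Centroid: ȳ = ΣA·y / ΣA = 88.41 mm.
Transfer each piece to the centroidal x-axis using Ī + A·d² with d = y − 88.41:
  rectangular body: d = -10.91 mm → contributes +18 081 710 mm⁴
  semicircular cap: d = 78.27 mm → contributes +7 339 324 mm⁴
Total I = 25 421 035 mm⁴.
Radius of gyration: k = √(I/A) = √(25 421 035 / 9 713) = 51.16 mm.

k_x ≈ 51 mm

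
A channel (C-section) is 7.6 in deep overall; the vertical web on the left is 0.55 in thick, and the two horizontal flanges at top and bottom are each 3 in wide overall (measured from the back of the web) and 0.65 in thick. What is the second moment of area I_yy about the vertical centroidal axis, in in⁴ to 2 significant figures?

I_yy ≈ 5.8 in⁴

Split into non-overlapping primitives; take the origin at the lower-left of the bounding box.
Web: 0.55 × 7.6, A = 4.18 in², x = 0.275 in, Ī = 0.1054 in⁴.
Top flange (beyond web): 2.45 × 0.65, A = 1.593 in², x = 1.775 in, Ī = 0.7966 in⁴.
Bottom flange (beyond web): 2.45 × 0.65, A = 1.593 in², x = 1.775 in, Ī = 0.7966 in⁴.
Centroid: x̄ = ΣA·x / ΣA = 0.9237 in.
Transfer each piece to the vertical centroidal axis using Ī + A·d² with d = x − 0.9237:
  web: d = -0.6487 in → contributes +1.864 in⁴
  top flange (beyond web): d = 0.8513 in → contributes +1.951 in⁴
  bottom flange (beyond web): d = 0.8513 in → contributes +1.951 in⁴
Total I = 5.766 in⁴.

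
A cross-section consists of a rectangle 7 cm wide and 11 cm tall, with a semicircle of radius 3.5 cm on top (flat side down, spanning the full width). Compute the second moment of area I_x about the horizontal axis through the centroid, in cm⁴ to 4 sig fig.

I_x ≈ 1544 cm⁴

Treat the section as a set of non-overlapping primitives; coordinates are from the bounding-box lower-left.
Rectangular body: 7 × 11, A = 77 cm², y = 5.5 cm, Ī = 776.417 cm⁴.
Semicircular cap: semicircle r = 3.5, A = 19.2423 cm², y = 12.4854 cm, Ī = 16.4704 cm⁴.
Centroid: ȳ = ΣA·y / ΣA = 6.89664 cm.
Transfer each piece to the horizontal axis through the centroid using Ī + A·d² with d = y − 6.89664:
  rectangular body: d = -1.39664 cm → contributes +926.613 cm⁴
  semicircular cap: d = 5.58881 cm → contributes +617.498 cm⁴
Total I = 1544.11 cm⁴.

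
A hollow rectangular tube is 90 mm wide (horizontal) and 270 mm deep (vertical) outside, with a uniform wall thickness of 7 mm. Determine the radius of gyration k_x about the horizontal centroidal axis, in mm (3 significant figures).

k_x ≈ 92.4 mm

Split into non-overlapping primitives; take the origin at the lower-left of the bounding box.
Outer rectangle: 90 × 270, A = 24 300 mm², y = 135 mm, Ī = 147 622 500 mm⁴.
Inner void (subtracted): 76 × 256, A = 19 456 mm², y = 135 mm, Ī = 106 255 701 mm⁴.
By symmetry the centroid is at mid-height, ȳ = 135 mm.
All pieces are centred on the horizontal centroidal axis, so I = ΣĪ (holes subtracted) = 41 366 799 mm⁴.
Radius of gyration: k = √(I/A) = √(41 366 799 / 4 844) = 92.411 mm.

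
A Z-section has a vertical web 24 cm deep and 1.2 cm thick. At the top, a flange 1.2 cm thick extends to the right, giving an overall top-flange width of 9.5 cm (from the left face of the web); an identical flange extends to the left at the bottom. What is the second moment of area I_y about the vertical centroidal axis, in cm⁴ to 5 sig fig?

I_y ≈ 567.26 cm⁴

Split into non-overlapping primitives; take the origin at the lower-left of the bounding box.
Web: 1.2 × 24, A = 28.8 cm², x = 8.9 cm, Ī = 3.456 cm⁴.
Top flange (beyond web): 8.3 × 1.2, A = 9.96 cm², x = 13.65 cm, Ī = 57.1787 cm⁴.
Bottom flange (beyond web): 8.3 × 1.2, A = 9.96 cm², x = 4.15 cm, Ī = 57.1787 cm⁴.
Centroid: x̄ = ΣA·x / ΣA = 8.9 cm.
Transfer each piece to the vertical centroidal axis using Ī + A·d² with d = x − 8.9:
  web: d = 0 cm → contributes +3.456 cm⁴
  top flange (beyond web): d = 4.75 cm → contributes +281.9012 cm⁴
  bottom flange (beyond web): d = -4.75 cm → contributes +281.9012 cm⁴
Total I = 567.2584 cm⁴.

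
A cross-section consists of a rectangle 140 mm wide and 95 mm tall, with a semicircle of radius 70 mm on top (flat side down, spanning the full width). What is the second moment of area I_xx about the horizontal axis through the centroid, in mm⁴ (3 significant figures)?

Break the section into simple shapes (no overlaps), measuring from the bottom-left corner of the bounding box.
Rectangular body: 140 × 95, A = 13 300 mm², y = 47.5 mm, Ī = 10 002 708 mm⁴.
Semicircular cap: semicircle r = 70, A = 7696.9 mm², y = 124.71 mm, Ī = 2 635 265 mm⁴.
Centroid: ȳ = ΣA·y / ΣA = 75.803 mm.
Transfer each piece to the horizontal axis through the centroid using Ī + A·d² with d = y − 75.803:
  rectangular body: d = -28.303 mm → contributes +20 656 596 mm⁴
  semicircular cap: d = 48.906 mm → contributes +21 044 840 mm⁴
Total I = 41 701 436 mm⁴.

I_xx ≈ 4.17 × 10⁷ mm⁴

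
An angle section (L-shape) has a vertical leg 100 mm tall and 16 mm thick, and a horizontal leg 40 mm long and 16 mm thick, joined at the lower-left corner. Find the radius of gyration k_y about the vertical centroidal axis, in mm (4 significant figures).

k_y ≈ 9.430 mm

Decompose the section into non-overlapping parts with the origin at the bottom-left of its bounding rectangle.
Vertical leg: 16 × 100, A = 1 600 mm², x = 8 mm, Ī = 34133.3 mm⁴.
Horizontal leg (remainder): 24 × 16, A = 384 mm², x = 28 mm, Ī = 18 432 mm⁴.
Centroid: x̄ = ΣA·x / ΣA = 11.871 mm.
Transfer each piece to the vertical centroidal axis using Ī + A·d² with d = x − 11.871:
  vertical leg: d = -3.87097 mm → contributes +58108.4 mm⁴
  horizontal leg (remainder): d = 16.129 mm → contributes +118 328 mm⁴
Total I = 176 436 mm⁴.
Radius of gyration: k = √(I/A) = √(176 436 / 1 984) = 9.43025 mm.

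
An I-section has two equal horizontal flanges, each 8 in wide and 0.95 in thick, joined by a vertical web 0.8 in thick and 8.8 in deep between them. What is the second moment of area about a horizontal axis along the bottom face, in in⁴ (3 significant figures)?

Break the section into simple shapes (no overlaps), measuring from the bottom-left corner of the bounding box.
Bottom flange: 8 × 0.95, A = 7.6 in², y = 0.475 in, Ī = 0.57158 in⁴.
Web: 0.8 × 8.8, A = 7.04 in², y = 5.35 in, Ī = 45.431 in⁴.
Top flange: 8 × 0.95, A = 7.6 in², y = 10.225 in, Ī = 0.57158 in⁴.
Transfer each piece to the base of the section using Ī + A·d² with d = y − 0:
  bottom flange: d = 0.475 in → contributes +2.2863 in⁴
  web: d = 5.35 in → contributes +246.93 in⁴
  top flange: d = 10.225 in → contributes +795.16 in⁴
Total I = 1044.4 in⁴.

I_base ≈ 1040 in⁴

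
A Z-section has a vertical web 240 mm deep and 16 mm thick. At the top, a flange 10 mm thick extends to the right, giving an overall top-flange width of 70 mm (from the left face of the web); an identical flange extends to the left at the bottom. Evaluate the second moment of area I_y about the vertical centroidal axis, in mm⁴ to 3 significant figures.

Treat the section as a set of non-overlapping primitives; coordinates are from the bounding-box lower-left.
Web: 16 × 240, A = 3 840 mm², x = 62 mm, Ī = 81 920 mm⁴.
Top flange (beyond web): 54 × 10, A = 540 mm², x = 97 mm, Ī = 131 220 mm⁴.
Bottom flange (beyond web): 54 × 10, A = 540 mm², x = 27 mm, Ī = 131 220 mm⁴.
Centroid: x̄ = ΣA·x / ΣA = 62 mm.
Transfer each piece to the vertical centroidal axis using Ī + A·d² with d = x − 62:
  web: d = 0 mm → contributes +81 920 mm⁴
  top flange (beyond web): d = 35 mm → contributes +792 720 mm⁴
  bottom flange (beyond web): d = -35 mm → contributes +792 720 mm⁴
Total I = 1 667 360 mm⁴.

I_y ≈ 1.67 × 10⁶ mm⁴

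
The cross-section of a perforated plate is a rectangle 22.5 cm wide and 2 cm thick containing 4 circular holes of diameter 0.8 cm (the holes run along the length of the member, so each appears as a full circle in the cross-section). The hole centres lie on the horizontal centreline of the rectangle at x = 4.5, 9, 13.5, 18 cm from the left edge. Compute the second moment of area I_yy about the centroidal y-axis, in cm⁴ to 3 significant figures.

I_yy ≈ 1850 cm⁴

Treat the section as a set of non-overlapping primitives; coordinates are from the bounding-box lower-left.
Plate: 22.5 × 2, A = 45 cm², x = 11.25 cm, Ī = 1898.4 cm⁴.
Hole 1 (subtracted): ⌀0.8, A = 0.50265 cm², x = 4.5 cm, Ī = 0.020106 cm⁴.
Hole 2 (subtracted): ⌀0.8, A = 0.50265 cm², x = 9 cm, Ī = 0.020106 cm⁴.
Hole 3 (subtracted): ⌀0.8, A = 0.50265 cm², x = 13.5 cm, Ī = 0.020106 cm⁴.
Hole 4 (subtracted): ⌀0.8, A = 0.50265 cm², x = 18 cm, Ī = 0.020106 cm⁴.
By symmetry the centroid is at mid-width, x̄ = 11.25 cm.
Transfer each piece to the centroidal y-axis using Ī + A·d² with d = x − 11.25:
  plate: d = 0 cm → contributes +1898.4 cm⁴
  hole 1: d = -6.75 cm → contributes −22.922 cm⁴
  hole 2: d = -2.25 cm → contributes −2.5648 cm⁴
  hole 3: d = 2.25 cm → contributes −2.5648 cm⁴
  hole 4: d = 6.75 cm → contributes −22.922 cm⁴
Total I = 1847.5 cm⁴.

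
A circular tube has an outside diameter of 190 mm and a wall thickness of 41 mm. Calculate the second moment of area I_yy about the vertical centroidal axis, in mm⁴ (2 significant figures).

Decompose the section into non-overlapping parts with the origin at the bottom-left of its bounding rectangle.
Outer circle: ⌀190, A = 28 353 mm², x = 95 mm, Ī = 63 971 171 mm⁴.
Bore (subtracted): ⌀108, A = 9 161 mm², x = 95 mm, Ī = 6 678 285 mm⁴.
By symmetry the centroid is at mid-width, x̄ = 95 mm.
All pieces are centred on the vertical centroidal axis, so I = ΣĪ (holes subtracted) = 57 292 887 mm⁴.

I_yy ≈ 5.7 × 10⁷ mm⁴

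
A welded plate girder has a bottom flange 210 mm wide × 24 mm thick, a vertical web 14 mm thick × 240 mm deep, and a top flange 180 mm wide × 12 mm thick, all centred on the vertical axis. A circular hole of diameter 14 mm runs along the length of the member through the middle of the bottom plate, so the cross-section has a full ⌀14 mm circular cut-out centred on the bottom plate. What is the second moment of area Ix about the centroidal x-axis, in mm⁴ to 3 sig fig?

Treat the section as a set of non-overlapping primitives; coordinates are from the bounding-box lower-left.
Bottom plate: 210 × 24, A = 5 040 mm², y = 12 mm, Ī = 241 920 mm⁴.
Web plate: 14 × 240, A = 3 360 mm², y = 144 mm, Ī = 16 128 000 mm⁴.
Top plate: 180 × 12, A = 2 160 mm², y = 270 mm, Ī = 25 920 mm⁴.
Hole (subtracted): ⌀14, A = 153.94 mm², y = 12 mm, Ī = 1885.7 mm⁴.
Centroid: ȳ = ΣA·y / ΣA = 108.17 mm.
Transfer each piece to the centroidal x-axis using Ī + A·d² with d = y − 108.17:
  bottom plate: d = -96.175 mm → contributes +46 859 778 mm⁴
  web plate: d = 35.825 mm → contributes +20 440 397 mm⁴
  top plate: d = 161.83 mm → contributes +56 590 756 mm⁴
  hole: d = -96.175 mm → contributes −1 425 747 mm⁴
Total I = 122 465 184 mm⁴.

Ix ≈ 1.22 × 10⁸ mm⁴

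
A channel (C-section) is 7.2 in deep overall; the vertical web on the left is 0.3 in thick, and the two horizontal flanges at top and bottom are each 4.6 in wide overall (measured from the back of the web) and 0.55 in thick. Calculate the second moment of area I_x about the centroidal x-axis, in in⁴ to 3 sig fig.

I_x ≈ 61.7 in⁴

Break the section into simple shapes (no overlaps), measuring from the bottom-left corner of the bounding box.
Web: 0.3 × 7.2, A = 2.16 in², y = 3.6 in, Ī = 9.3312 in⁴.
Top flange (beyond web): 4.3 × 0.55, A = 2.365 in², y = 6.925 in, Ī = 0.059618 in⁴.
Bottom flange (beyond web): 4.3 × 0.55, A = 2.365 in², y = 0.275 in, Ī = 0.059618 in⁴.
By symmetry the centroid is at mid-height, ȳ = 3.6 in.
Transfer each piece to the centroidal x-axis using Ī + A·d² with d = y − 3.6:
  web: d = 0 in → contributes +9.3312 in⁴
  top flange (beyond web): d = 3.325 in → contributes +26.206 in⁴
  bottom flange (beyond web): d = -3.325 in → contributes +26.206 in⁴
Total I = 61.744 in⁴.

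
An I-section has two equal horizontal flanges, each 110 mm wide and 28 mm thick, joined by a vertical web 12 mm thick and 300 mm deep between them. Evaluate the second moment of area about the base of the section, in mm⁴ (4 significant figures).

Break the section into simple shapes (no overlaps), measuring from the bottom-left corner of the bounding box.
Bottom flange: 110 × 28, A = 3 080 mm², y = 14 mm, Ī = 201 227 mm⁴.
Web: 12 × 300, A = 3 600 mm², y = 178 mm, Ī = 27 000 000 mm⁴.
Top flange: 110 × 28, A = 3 080 mm², y = 342 mm, Ī = 201 227 mm⁴.
Transfer each piece to a horizontal axis along the bottom face using Ī + A·d² with d = y − 0:
  bottom flange: d = 14 mm → contributes +804 907 mm⁴
  web: d = 178 mm → contributes +141 062 400 mm⁴
  top flange: d = 342 mm → contributes +360 450 347 mm⁴
Total I = 502 317 653 mm⁴.

I_base ≈ 5.023 × 10⁸ mm⁴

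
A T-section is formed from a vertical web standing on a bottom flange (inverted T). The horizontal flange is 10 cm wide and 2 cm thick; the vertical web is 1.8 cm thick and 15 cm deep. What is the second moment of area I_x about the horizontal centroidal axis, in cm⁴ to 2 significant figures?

I_x ≈ 1300 cm⁴

Treat the section as a set of non-overlapping primitives; coordinates are from the bounding-box lower-left.
Flange: 10 × 2, A = 20 cm², y = 1 cm, Ī = 6.667 cm⁴.
Web: 1.8 × 15, A = 27 cm², y = 9.5 cm, Ī = 506.3 cm⁴.
Centroid: ȳ = ΣA·y / ΣA = 5.883 cm.
Transfer each piece to the horizontal centroidal axis using Ī + A·d² with d = y − 5.883:
  flange: d = -4.883 cm → contributes +483.5 cm⁴
  web: d = 3.617 cm → contributes +859.5 cm⁴
Total I = 1 343 cm⁴.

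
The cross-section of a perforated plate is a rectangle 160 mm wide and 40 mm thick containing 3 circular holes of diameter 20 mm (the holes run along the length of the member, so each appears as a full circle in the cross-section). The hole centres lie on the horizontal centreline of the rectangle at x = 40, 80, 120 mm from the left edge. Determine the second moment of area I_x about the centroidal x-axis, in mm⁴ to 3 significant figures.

I_x ≈ 8.30 × 10⁵ mm⁴

Break the section into simple shapes (no overlaps), measuring from the bottom-left corner of the bounding box.
Plate: 160 × 40, A = 6 400 mm², y = 20 mm, Ī = 853 333 mm⁴.
Hole 1 (subtracted): ⌀20, A = 314.16 mm², y = 20 mm, Ī = 7 854 mm⁴.
Hole 2 (subtracted): ⌀20, A = 314.16 mm², y = 20 mm, Ī = 7 854 mm⁴.
Hole 3 (subtracted): ⌀20, A = 314.16 mm², y = 20 mm, Ī = 7 854 mm⁴.
By symmetry the centroid is at mid-height, ȳ = 20 mm.
All pieces are centred on the centroidal x-axis, so I = ΣĪ (holes subtracted) = 829 771 mm⁴.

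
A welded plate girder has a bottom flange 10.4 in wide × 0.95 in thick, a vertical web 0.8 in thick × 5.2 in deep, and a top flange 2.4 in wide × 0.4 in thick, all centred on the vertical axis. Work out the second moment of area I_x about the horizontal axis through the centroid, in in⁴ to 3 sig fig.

I_x ≈ 60.0 in⁴

Treat the section as a set of non-overlapping primitives; coordinates are from the bounding-box lower-left.
Bottom plate: 10.4 × 0.95, A = 9.88 in², y = 0.475 in, Ī = 0.74306 in⁴.
Web plate: 0.8 × 5.2, A = 4.16 in², y = 3.55 in, Ī = 9.3739 in⁴.
Top plate: 2.4 × 0.4, A = 0.96 in², y = 6.35 in, Ī = 0.0128 in⁴.
Centroid: ȳ = ΣA·y / ΣA = 1.7038 in.
Transfer each piece to the horizontal axis through the centroid using Ī + A·d² with d = y − 1.7038:
  bottom plate: d = -1.2288 in → contributes +15.661 in⁴
  web plate: d = 1.8462 in → contributes +23.553 in⁴
  top plate: d = 4.6462 in → contributes +20.736 in⁴
Total I = 59.951 in⁴.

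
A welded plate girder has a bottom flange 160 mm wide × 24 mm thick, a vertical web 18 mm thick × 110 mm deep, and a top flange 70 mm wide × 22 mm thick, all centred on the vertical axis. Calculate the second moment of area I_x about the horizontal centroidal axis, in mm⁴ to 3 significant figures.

Break the section into simple shapes (no overlaps), measuring from the bottom-left corner of the bounding box.
Bottom plate: 160 × 24, A = 3 840 mm², y = 12 mm, Ī = 184 320 mm⁴.
Web plate: 18 × 110, A = 1 980 mm², y = 79 mm, Ī = 1 996 500 mm⁴.
Top plate: 70 × 22, A = 1 540 mm², y = 145 mm, Ī = 62 113 mm⁴.
Centroid: ȳ = ΣA·y / ΣA = 57.853 mm.
Transfer each piece to the horizontal centroidal axis using Ī + A·d² with d = y − 57.853:
  bottom plate: d = -45.853 mm → contributes +8 258 003 mm⁴
  web plate: d = 21.147 mm → contributes +2 881 925 mm⁴
  top plate: d = 87.147 mm → contributes +11 757 727 mm⁴
Total I = 22 897 655 mm⁴.

I_x ≈ 2.29 × 10⁷ mm⁴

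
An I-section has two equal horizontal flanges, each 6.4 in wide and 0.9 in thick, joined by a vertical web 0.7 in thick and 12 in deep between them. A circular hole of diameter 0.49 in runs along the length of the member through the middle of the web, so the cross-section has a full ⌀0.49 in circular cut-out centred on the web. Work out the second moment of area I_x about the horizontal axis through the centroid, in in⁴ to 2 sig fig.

Break the section into simple shapes (no overlaps), measuring from the bottom-left corner of the bounding box.
Bottom flange: 6.4 × 0.9, A = 5.76 in², y = 0.45 in, Ī = 0.3888 in⁴.
Web: 0.7 × 12, A = 8.4 in², y = 6.9 in, Ī = 100.8 in⁴.
Top flange: 6.4 × 0.9, A = 5.76 in², y = 13.35 in, Ī = 0.3888 in⁴.
Hole (subtracted): ⌀0.49, A = 0.1886 in², y = 6.9 in, Ī = 0.00283 in⁴.
By symmetry the centroid is at mid-height, ȳ = 6.9 in.
Transfer each piece to the horizontal axis through the centroid using Ī + A·d² with d = y − 6.9:
  bottom flange: d = -6.45 in → contributes +240 in⁴
  web: d = 0 in → contributes +100.8 in⁴
  top flange: d = 6.45 in → contributes +240 in⁴
  hole: d = 0 in → contributes −0.00283 in⁴
Total I = 580.8 in⁴.

I_x ≈ 580 in⁴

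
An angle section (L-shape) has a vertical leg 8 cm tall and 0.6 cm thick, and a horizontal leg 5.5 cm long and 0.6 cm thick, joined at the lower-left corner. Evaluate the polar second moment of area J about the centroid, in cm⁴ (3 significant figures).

J ≈ 70.5 cm⁴

Treat the section as a set of non-overlapping primitives; coordinates are from the bounding-box lower-left.
Vertical leg: 0.6 × 8, A = 4.8 cm², y = 4 cm, Ī = 25.6 cm⁴.
Horizontal leg (remainder): 4.9 × 0.6, A = 2.94 cm², y = 0.3 cm, Ī = 0.0882 cm⁴.
Centroid: ȳ = ΣA·y / ΣA = 2.5946 cm.
Transfer each piece to the centroidal x-axis using Ī + A·d² with d = y − 2.5946:
  vertical leg: d = 1.4054 cm → contributes +35.081 cm⁴
  horizontal leg (remainder): d = -2.2946 cm → contributes +15.568 cm⁴
Total I = 50.649 cm⁴.
For the y-axis: x̄ = 1.3446 cm.
Repeating about the centroidal y-axis gives I_y = 19.815 cm⁴.
Polar second moment: J = I_x + I_y = 70.463 cm⁴.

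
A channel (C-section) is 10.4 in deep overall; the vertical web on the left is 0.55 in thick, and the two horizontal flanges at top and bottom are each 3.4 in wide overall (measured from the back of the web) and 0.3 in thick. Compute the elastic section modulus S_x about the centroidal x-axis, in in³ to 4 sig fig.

Decompose the section into non-overlapping parts with the origin at the bottom-left of its bounding rectangle.
Web: 0.55 × 10.4, A = 5.72 in², y = 5.2 in, Ī = 51.5563 in⁴.
Top flange (beyond web): 2.85 × 0.3, A = 0.855 in², y = 10.25 in, Ī = 0.0064125 in⁴.
Bottom flange (beyond web): 2.85 × 0.3, A = 0.855 in², y = 0.15 in, Ī = 0.0064125 in⁴.
By symmetry the centroid is at mid-height, ȳ = 5.2 in.
Transfer each piece to the centroidal x-axis using Ī + A·d² with d = y − 5.2:
  web: d = 0 in → contributes +51.5563 in⁴
  top flange (beyond web): d = 5.05 in → contributes +21.8111 in⁴
  bottom flange (beyond web): d = -5.05 in → contributes +21.8111 in⁴
Total I = 95.1784 in⁴.
Extreme fibre distance c = 5.2 in; S = I/c = 18.3035 in³.

S_x ≈ 18.30 in³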